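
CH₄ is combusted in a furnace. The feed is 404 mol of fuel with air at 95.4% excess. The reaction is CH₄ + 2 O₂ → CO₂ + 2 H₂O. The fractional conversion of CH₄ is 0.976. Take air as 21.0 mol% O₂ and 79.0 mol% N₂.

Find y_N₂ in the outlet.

0.75

Stoichiometric O₂ = 2 × 404 = 808 mol; O₂ fed = 808 × 1.954 = 1579 mol.
N₂ fed = 1579 × 79/21 = 5939 mol.
Fuel reacted = 0.976 × 404 → ξ = 394.3 mol.
Outlet (n = n₀ + ν ξ):
  CH₄: 404 − 1(394.3) = 9.696
  O₂: 1579 − 2(394.3) = 790.2
  N₂: 5939 (inert)
  CO₂: 0 + 1(394.3) = 394.3
  H₂O: 0 + 2(394.3) = 788.6
Total out = 7922 mol; y_N₂ = 5939 / 7922 = 0.7497.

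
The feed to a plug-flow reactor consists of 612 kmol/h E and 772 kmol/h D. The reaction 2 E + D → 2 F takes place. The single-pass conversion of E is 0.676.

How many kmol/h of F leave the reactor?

E reacted = 0.676 × 612 = 413.7 kmol/h; ν_E = −2, so ξ = 413.7/2 = 206.9 kmol/h.
Outlet amounts (n = n₀ + ν ξ):
  E: 612 − 2(206.9) = 198.3
  D: 772 − 1(206.9) = 565.1
  F: 0 + 2(206.9) = 413.7

414 kmol/h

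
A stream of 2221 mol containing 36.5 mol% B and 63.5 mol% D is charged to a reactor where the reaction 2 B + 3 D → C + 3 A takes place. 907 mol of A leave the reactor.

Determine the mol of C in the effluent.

302 mol

For A: n = n₀ + 3ξ → 907 = 0 + 3ξ, giving ξ = 302.3 mol.
Outlet amounts (n = n₀ + ν ξ):
  B: 810.7 − 2(302.3) = 206
  D: 1410 − 3(302.3) = 503.3
  C: 0 + 1(302.3) = 302.3
  A: 0 + 3(302.3) = 907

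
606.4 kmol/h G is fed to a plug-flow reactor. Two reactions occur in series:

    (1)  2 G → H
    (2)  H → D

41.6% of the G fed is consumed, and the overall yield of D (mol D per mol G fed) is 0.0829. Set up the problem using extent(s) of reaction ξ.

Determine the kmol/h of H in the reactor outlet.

75.9 kmol/h

Conversion of G: G consumed = 2ξ₁ = 0.416 × 606.4 → ξ₁ = 126.1 kmol/h.
Yield of D: 1ξ₂ / 606.4 = 0.0829 → ξ₂ = 50.27 kmol/h.
Outlet amounts (n = n₀ + Σ ν·ξ):
  G: 606.4 − 2(126.1) = 354.1
  H: 0 + 1(126.1) − 1(50.27) = 75.86
  D: 0 + 1(50.27) = 50.27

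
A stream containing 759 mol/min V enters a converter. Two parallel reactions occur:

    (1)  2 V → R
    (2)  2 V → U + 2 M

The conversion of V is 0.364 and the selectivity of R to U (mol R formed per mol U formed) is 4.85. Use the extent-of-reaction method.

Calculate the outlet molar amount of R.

Conversion of V: V consumed = 0.364 × 759 = 276.3 mol/min = 2ξ₁ + 2ξ₂.
Selectivity: 1ξ₁ / (1ξ₂) = 4.85 → ξ₁ = 4.85 ξ₂.
Substitute: (2·4.85 + 2) ξ₂ = 276.3 → ξ₂ = 23.61 mol/min, ξ₁ = 114.5 mol/min.
Outlet amounts (n = n₀ + Σ ν·ξ):
  V: 759 − 2(114.5) − 2(23.61) = 482.7
  R: 0 + 1(114.5) = 114.5
  U: 0 + 1(23.61) = 23.61
  M: 0 + 2(23.61) = 47.23

115 mol/min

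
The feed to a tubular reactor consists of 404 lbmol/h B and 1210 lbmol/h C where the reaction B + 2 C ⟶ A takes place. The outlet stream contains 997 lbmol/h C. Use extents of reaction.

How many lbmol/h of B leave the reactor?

For C: n = n₀ − 2ξ → 997 = 1210 − 2ξ, giving ξ = 106.5 lbmol/h.
Outlet amounts (n = n₀ + ν ξ):
  B: 404 − 1(106.5) = 297.5
  C: 1210 − 2(106.5) = 997
  A: 0 + 1(106.5) = 106.5

298 lbmol/h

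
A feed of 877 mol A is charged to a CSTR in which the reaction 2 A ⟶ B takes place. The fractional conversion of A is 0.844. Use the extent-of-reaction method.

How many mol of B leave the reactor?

370 mol

A reacted = 0.844 × 877 = 740.2 mol; ν_A = −2, so ξ = 740.2/2 = 370.1 mol.
Outlet amounts (n = n₀ + ν ξ):
  A: 877 − 2(370.1) = 136.8
  B: 0 + 1(370.1) = 370.1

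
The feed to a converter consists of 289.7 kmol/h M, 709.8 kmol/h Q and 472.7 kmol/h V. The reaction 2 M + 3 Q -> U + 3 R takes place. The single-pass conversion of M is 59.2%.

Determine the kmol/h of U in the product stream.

M reacted = 0.592 × 289.7 = 171.5 kmol/h; ν_M = −2, so ξ = 171.5/2 = 85.75 kmol/h.
Outlet amounts (n = n₀ + ν ξ):
  M: 289.7 − 2(85.75) = 118.2
  Q: 709.8 − 3(85.75) = 452.5
  U: 0 + 1(85.75) = 85.75
  R: 0 + 3(85.75) = 257.3
  V: 472.7 (inert)

85.8 kmol/h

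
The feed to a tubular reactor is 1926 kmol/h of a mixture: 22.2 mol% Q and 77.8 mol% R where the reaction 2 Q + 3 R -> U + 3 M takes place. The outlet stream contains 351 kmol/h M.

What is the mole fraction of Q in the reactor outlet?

For M: n = n₀ + 3ξ → 351 = 0 + 3ξ, giving ξ = 117 kmol/h.
Outlet amounts (n = n₀ + ν ξ):
  Q: 427.6 − 2(117) = 193.6
  R: 1498 − 3(117) = 1147
  U: 0 + 1(117) = 117
  M: 0 + 3(117) = 351
Total out = 1809 kmol/h; y_Q = 193.6 / 1809 = 0.107.

0.107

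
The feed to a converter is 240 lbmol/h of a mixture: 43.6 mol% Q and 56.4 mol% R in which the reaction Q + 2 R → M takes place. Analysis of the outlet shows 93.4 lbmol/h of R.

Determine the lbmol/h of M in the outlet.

For R: n = n₀ − 2ξ → 93.4 = 135.4 − 2ξ, giving ξ = 20.98 lbmol/h.
Outlet amounts (n = n₀ + ν ξ):
  Q: 104.6 − 1(20.98) = 83.66
  R: 135.4 − 2(20.98) = 93.4
  M: 0 + 1(20.98) = 20.98

21 lbmol/h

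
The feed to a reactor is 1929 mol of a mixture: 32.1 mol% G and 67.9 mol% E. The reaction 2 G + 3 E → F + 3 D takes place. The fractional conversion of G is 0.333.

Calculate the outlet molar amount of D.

309 mol

G reacted = 0.333 × 619.2 = 206.2 mol; ν_G = −2, so ξ = 206.2/2 = 103.1 mol.
Outlet amounts (n = n₀ + ν ξ):
  G: 619.2 − 2(103.1) = 413
  E: 1310 − 3(103.1) = 1000
  F: 0 + 1(103.1) = 103.1
  D: 0 + 3(103.1) = 309.3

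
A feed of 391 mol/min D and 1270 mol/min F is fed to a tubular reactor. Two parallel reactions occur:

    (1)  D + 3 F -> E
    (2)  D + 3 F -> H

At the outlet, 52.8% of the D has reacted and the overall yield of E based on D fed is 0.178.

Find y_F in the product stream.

Yield of E: 1ξ₁ / 391 = 0.178 → ξ₁ = 69.6 mol/min.
Conversion of D: 1ξ₁ + 1ξ₂ = 0.528 × 391 = 206.4 → ξ₂ = 136.9 mol/min.
Outlet amounts (n = n₀ + Σ ν·ξ):
  D: 391 − 1(69.6) − 1(136.9) = 184.6
  F: 1270 − 3(69.6) − 3(136.9) = 650.7
  E: 0 + 1(69.6) = 69.6
  H: 0 + 1(136.9) = 136.9
Total out = 1042 mol/min; y_F = 650.7 / 1042 = 0.6246.

0.625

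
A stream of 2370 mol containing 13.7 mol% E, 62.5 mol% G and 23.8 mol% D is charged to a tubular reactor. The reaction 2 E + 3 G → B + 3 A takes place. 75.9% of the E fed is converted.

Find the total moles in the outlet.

2250 mol

E reacted = 0.759 × 324.7 = 246.4 mol; ν_E = −2, so ξ = 246.4/2 = 123.2 mol.
Outlet amounts (n = n₀ + ν ξ):
  E: 324.7 − 2(123.2) = 78.25
  G: 1481 − 3(123.2) = 1112
  B: 0 + 1(123.2) = 123.2
  A: 0 + 3(123.2) = 369.7
  D: 564.1 (inert)
Total out = 78.25 + 1112 + 123.2 + 369.7 + 564.1 = 2247 mol.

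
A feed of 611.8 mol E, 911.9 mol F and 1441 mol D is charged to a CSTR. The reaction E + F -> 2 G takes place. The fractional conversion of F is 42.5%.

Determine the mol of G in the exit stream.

F reacted = 0.425 × 911.9 = 387.6 mol; ν_F = −1, so ξ = 387.6/1 = 387.6 mol.
Outlet amounts (n = n₀ + ν ξ):
  E: 611.8 − 1(387.6) = 224.2
  F: 911.9 − 1(387.6) = 524.3
  G: 0 + 2(387.6) = 775.1
  D: 1441 (inert)

775 mol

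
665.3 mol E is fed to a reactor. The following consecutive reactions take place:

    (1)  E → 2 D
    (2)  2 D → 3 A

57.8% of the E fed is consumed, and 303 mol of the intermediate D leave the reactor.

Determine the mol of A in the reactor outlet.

699 mol

Conversion of E: E consumed = 1ξ₁ = 0.578 × 665.3 → ξ₁ = 384.5 mol.
D balance: n_D = 0 + 2ξ₁ − 2ξ₂ = 303 → ξ₂ = (2·384.5 − 303)/2 = 233 mol.
Outlet amounts (n = n₀ + Σ ν·ξ):
  E: 665.3 − 1(384.5) = 280.8
  D: 0 + 2(384.5) − 2(233) = 303
  A: 0 + 3(233) = 699.1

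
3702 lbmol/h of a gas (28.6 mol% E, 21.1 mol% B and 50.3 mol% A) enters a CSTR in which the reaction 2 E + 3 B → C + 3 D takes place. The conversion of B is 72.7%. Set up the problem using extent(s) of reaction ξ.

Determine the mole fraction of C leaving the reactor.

B reacted = 0.727 × 781.1 = 567.9 lbmol/h; ν_B = −3, so ξ = 567.9/3 = 189.3 lbmol/h.
Outlet amounts (n = n₀ + ν ξ):
  E: 1059 − 2(189.3) = 680.2
  B: 781.1 − 3(189.3) = 213.2
  C: 0 + 1(189.3) = 189.3
  D: 0 + 3(189.3) = 567.9
  A: 1862 (inert)
Total out = 3513 lbmol/h; y_C = 189.3 / 3513 = 0.05389.

0.0539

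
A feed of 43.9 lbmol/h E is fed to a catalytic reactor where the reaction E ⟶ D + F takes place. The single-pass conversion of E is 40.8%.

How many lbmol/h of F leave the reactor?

E reacted = 0.408 × 43.9 = 17.91 lbmol/h; ν_E = −1, so ξ = 17.91/1 = 17.91 lbmol/h.
Outlet amounts (n = n₀ + ν ξ):
  E: 43.9 − 1(17.91) = 25.99
  D: 0 + 1(17.91) = 17.91
  F: 0 + 1(17.91) = 17.91

17.9 lbmol/h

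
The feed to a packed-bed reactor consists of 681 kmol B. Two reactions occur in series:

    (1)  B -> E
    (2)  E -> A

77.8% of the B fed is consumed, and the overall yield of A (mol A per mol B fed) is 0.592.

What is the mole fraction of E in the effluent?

Conversion of B: B consumed = 1ξ₁ = 0.778 × 681 → ξ₁ = 529.8 kmol.
Yield of A: 1ξ₂ / 681 = 0.592 → ξ₂ = 403.2 kmol.
Outlet amounts (n = n₀ + Σ ν·ξ):
  B: 681 − 1(529.8) = 151.2
  E: 0 + 1(529.8) − 1(403.2) = 126.7
  A: 0 + 1(403.2) = 403.2
Total out = 681 kmol; y_E = 126.7 / 681 = 0.186.

0.186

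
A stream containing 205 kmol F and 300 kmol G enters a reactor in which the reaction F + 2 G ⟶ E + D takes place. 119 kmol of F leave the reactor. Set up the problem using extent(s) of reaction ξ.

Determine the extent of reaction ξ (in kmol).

ξ = 86 kmol

For F: n = n₀ − 1ξ → 119 = 205 − 1ξ, giving ξ = 86 kmol.
Outlet amounts (n = n₀ + ν ξ):
  F: 205 − 1(86) = 119
  G: 300 − 2(86) = 128
  E: 0 + 1(86) = 86
  D: 0 + 1(86) = 86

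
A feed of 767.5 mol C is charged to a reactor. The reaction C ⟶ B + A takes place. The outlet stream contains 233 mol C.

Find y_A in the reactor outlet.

For C: n = n₀ − 1ξ → 233 = 767.5 − 1ξ, giving ξ = 534.5 mol.
Outlet amounts (n = n₀ + ν ξ):
  C: 767.5 − 1(534.5) = 233
  B: 0 + 1(534.5) = 534.5
  A: 0 + 1(534.5) = 534.5
Total out = 1302 mol; y_A = 534.5 / 1302 = 0.4105.

0.411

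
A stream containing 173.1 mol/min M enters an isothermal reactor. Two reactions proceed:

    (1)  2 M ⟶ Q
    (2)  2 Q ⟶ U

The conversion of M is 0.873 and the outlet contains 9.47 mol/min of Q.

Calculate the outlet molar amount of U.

33 mol/min

Conversion of M: M consumed = 2ξ₁ = 0.873 × 173.1 → ξ₁ = 75.56 mol/min.
Q balance: n_Q = 0 + 1ξ₁ − 2ξ₂ = 9.47 → ξ₂ = (1·75.56 − 9.47)/2 = 33.04 mol/min.
Outlet amounts (n = n₀ + Σ ν·ξ):
  M: 173.1 − 2(75.56) = 21.98
  Q: 0 + 1(75.56) − 2(33.04) = 9.47
  U: 0 + 1(33.04) = 33.04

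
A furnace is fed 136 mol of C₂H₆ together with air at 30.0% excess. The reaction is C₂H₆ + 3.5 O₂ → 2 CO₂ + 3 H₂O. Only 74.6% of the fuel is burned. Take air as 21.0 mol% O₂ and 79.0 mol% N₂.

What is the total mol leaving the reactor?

Stoichiometric O₂ = 3.5 × 136 = 476 mol; O₂ fed = 476 × 1.300 = 618.8 mol.
N₂ fed = 618.8 × 79/21 = 2328 mol.
Fuel reacted = 0.746 × 136 → ξ = 101.5 mol.
Outlet (n = n₀ + ν ξ):
  C₂H₆: 136 − 1(101.5) = 34.54
  O₂: 618.8 − 3.5(101.5) = 263.7
  N₂: 2328 (inert)
  CO₂: 0 + 2(101.5) = 202.9
  H₂O: 0 + 3(101.5) = 304.4
Total out = 34.54 + 263.7 + 2328 + 202.9 + 304.4 = 3133 mol.

3130 mol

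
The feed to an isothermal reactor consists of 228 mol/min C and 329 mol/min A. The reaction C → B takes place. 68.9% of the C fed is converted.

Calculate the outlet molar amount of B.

C reacted = 0.689 × 228 = 157.1 mol/min; ν_C = −1, so ξ = 157.1/1 = 157.1 mol/min.
Outlet amounts (n = n₀ + ν ξ):
  C: 228 − 1(157.1) = 70.91
  B: 0 + 1(157.1) = 157.1
  A: 329 (inert)

157 mol/min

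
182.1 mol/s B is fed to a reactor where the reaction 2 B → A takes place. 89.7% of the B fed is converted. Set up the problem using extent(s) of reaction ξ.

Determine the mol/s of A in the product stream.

81.7 mol/s

B reacted = 0.897 × 182.1 = 163.3 mol/s; ν_B = −2, so ξ = 163.3/2 = 81.67 mol/s.
Outlet amounts (n = n₀ + ν ξ):
  B: 182.1 − 2(81.67) = 18.76
  A: 0 + 1(81.67) = 81.67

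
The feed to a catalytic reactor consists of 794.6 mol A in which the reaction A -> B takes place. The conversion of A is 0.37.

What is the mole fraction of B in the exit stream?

0.37

A reacted = 0.37 × 794.6 = 294 mol; ν_A = −1, so ξ = 294/1 = 294 mol.
Outlet amounts (n = n₀ + ν ξ):
  A: 794.6 − 1(294) = 500.6
  B: 0 + 1(294) = 294
Total out = 794.6 mol; y_B = 294 / 794.6 = 0.37.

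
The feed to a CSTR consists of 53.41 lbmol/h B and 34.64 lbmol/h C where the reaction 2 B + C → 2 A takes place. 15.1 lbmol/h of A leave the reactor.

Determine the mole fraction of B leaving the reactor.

For A: n = n₀ + 2ξ → 15.1 = 0 + 2ξ, giving ξ = 7.55 lbmol/h.
Outlet amounts (n = n₀ + ν ξ):
  B: 53.41 − 2(7.55) = 38.31
  C: 34.64 − 1(7.55) = 27.09
  A: 0 + 2(7.55) = 15.1
Total out = 80.5 lbmol/h; y_B = 38.31 / 80.5 = 0.4759.

0.476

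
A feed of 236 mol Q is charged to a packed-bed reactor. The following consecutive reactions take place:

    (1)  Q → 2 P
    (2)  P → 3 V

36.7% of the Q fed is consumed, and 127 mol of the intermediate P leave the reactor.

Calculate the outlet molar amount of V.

139 mol

Conversion of Q: Q consumed = 1ξ₁ = 0.367 × 236 → ξ₁ = 86.61 mol.
P balance: n_P = 0 + 2ξ₁ − 1ξ₂ = 127 → ξ₂ = (2·86.61 − 127)/1 = 46.22 mol.
Outlet amounts (n = n₀ + Σ ν·ξ):
  Q: 236 − 1(86.61) = 149.4
  P: 0 + 2(86.61) − 1(46.22) = 127
  V: 0 + 3(46.22) = 138.7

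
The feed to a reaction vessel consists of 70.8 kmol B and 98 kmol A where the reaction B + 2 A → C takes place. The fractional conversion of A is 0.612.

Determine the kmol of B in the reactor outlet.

A reacted = 0.612 × 98 = 59.98 kmol; ν_A = −2, so ξ = 59.98/2 = 29.99 kmol.
Outlet amounts (n = n₀ + ν ξ):
  B: 70.8 − 1(29.99) = 40.81
  A: 98 − 2(29.99) = 38.02
  C: 0 + 1(29.99) = 29.99

40.8 kmol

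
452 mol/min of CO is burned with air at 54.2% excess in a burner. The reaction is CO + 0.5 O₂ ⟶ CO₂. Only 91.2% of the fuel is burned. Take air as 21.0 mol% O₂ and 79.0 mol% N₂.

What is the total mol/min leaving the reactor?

1910 mol/min

Stoichiometric O₂ = 0.5 × 452 = 226 mol/min; O₂ fed = 226 × 1.542 = 348.5 mol/min.
N₂ fed = 348.5 × 79/21 = 1311 mol/min.
Fuel reacted = 0.912 × 452 → ξ = 412.2 mol/min.
Outlet (n = n₀ + ν ξ):
  CO: 452 − 1(412.2) = 39.78
  O₂: 348.5 − 0.5(412.2) = 142.4
  N₂: 1311 (inert)
  CO₂: 0 + 1(412.2) = 412.2
Total out = 39.78 + 142.4 + 1311 + 412.2 = 1905 mol/min.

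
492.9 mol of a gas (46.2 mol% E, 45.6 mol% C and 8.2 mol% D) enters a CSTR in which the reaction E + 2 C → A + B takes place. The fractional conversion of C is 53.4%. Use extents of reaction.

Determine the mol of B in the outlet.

60 mol

C reacted = 0.534 × 224.8 = 120 mol; ν_C = −2, so ξ = 120/2 = 60.01 mol.
Outlet amounts (n = n₀ + ν ξ):
  E: 227.7 − 1(60.01) = 167.7
  C: 224.8 − 2(60.01) = 104.7
  A: 0 + 1(60.01) = 60.01
  B: 0 + 1(60.01) = 60.01
  D: 40.42 (inert)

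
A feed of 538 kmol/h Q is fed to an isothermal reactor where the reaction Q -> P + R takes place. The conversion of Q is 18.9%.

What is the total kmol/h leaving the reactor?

Q reacted = 0.189 × 538 = 101.7 kmol/h; ν_Q = −1, so ξ = 101.7/1 = 101.7 kmol/h.
Outlet amounts (n = n₀ + ν ξ):
  Q: 538 − 1(101.7) = 436.3
  P: 0 + 1(101.7) = 101.7
  R: 0 + 1(101.7) = 101.7
Total out = 436.3 + 101.7 + 101.7 = 639.7 kmol/h.

640 kmol/h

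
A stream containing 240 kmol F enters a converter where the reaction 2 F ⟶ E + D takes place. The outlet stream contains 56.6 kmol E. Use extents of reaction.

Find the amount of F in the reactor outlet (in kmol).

127 kmol

For E: n = n₀ + 1ξ → 56.6 = 0 + 1ξ, giving ξ = 56.6 kmol.
Outlet amounts (n = n₀ + ν ξ):
  F: 240 − 2(56.6) = 126.8
  E: 0 + 1(56.6) = 56.6
  D: 0 + 1(56.6) = 56.6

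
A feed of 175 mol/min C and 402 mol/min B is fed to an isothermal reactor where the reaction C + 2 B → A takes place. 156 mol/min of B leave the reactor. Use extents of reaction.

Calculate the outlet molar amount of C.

52 mol/min

For B: n = n₀ − 2ξ → 156 = 402 − 2ξ, giving ξ = 123 mol/min.
Outlet amounts (n = n₀ + ν ξ):
  C: 175 − 1(123) = 52
  B: 402 − 2(123) = 156
  A: 0 + 1(123) = 123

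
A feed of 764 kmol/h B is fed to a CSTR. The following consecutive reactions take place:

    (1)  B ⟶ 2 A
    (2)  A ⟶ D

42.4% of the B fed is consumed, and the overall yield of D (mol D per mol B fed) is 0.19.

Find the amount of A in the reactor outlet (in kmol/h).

503 kmol/h

Conversion of B: B consumed = 1ξ₁ = 0.424 × 764 → ξ₁ = 323.9 kmol/h.
Yield of D: 1ξ₂ / 764 = 0.19 → ξ₂ = 145.2 kmol/h.
Outlet amounts (n = n₀ + Σ ν·ξ):
  B: 764 − 1(323.9) = 440.1
  A: 0 + 2(323.9) − 1(145.2) = 502.7
  D: 0 + 1(145.2) = 145.2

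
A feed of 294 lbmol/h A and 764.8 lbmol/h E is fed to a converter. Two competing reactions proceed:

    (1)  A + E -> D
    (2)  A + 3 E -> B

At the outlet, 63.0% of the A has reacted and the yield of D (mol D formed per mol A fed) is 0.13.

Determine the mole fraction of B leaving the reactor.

0.254

Yield of D: 1ξ₁ / 294 = 0.13 → ξ₁ = 38.22 lbmol/h.
Conversion of A: 1ξ₁ + 1ξ₂ = 0.63 × 294 = 185.2 → ξ₂ = 147 lbmol/h.
Outlet amounts (n = n₀ + Σ ν·ξ):
  A: 294 − 1(38.22) − 1(147) = 108.8
  E: 764.8 − 1(38.22) − 3(147) = 285.6
  D: 0 + 1(38.22) = 38.22
  B: 0 + 1(147) = 147
Total out = 579.6 lbmol/h; y_B = 147 / 579.6 = 0.2536.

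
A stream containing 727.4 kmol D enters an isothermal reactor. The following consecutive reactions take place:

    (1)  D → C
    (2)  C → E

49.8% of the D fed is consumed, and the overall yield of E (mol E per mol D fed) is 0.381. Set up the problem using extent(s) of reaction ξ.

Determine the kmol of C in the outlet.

85.1 kmol

Conversion of D: D consumed = 1ξ₁ = 0.498 × 727.4 → ξ₁ = 362.2 kmol.
Yield of E: 1ξ₂ / 727.4 = 0.381 → ξ₂ = 277.1 kmol.
Outlet amounts (n = n₀ + Σ ν·ξ):
  D: 727.4 − 1(362.2) = 365.2
  C: 0 + 1(362.2) − 1(277.1) = 85.11
  E: 0 + 1(277.1) = 277.1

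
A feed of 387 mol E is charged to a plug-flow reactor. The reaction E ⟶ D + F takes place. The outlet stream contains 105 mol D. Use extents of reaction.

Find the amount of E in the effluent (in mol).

For D: n = n₀ + 1ξ → 105 = 0 + 1ξ, giving ξ = 105 mol.
Outlet amounts (n = n₀ + ν ξ):
  E: 387 − 1(105) = 282
  D: 0 + 1(105) = 105
  F: 0 + 1(105) = 105

282 mol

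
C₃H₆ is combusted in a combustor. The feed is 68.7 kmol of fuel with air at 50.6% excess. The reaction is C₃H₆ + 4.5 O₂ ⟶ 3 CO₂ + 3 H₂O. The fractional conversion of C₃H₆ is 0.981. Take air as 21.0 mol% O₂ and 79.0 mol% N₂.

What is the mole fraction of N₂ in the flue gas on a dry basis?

0.827

Stoichiometric O₂ = 4.5 × 68.7 = 309.2 kmol; O₂ fed = 309.2 × 1.506 = 465.6 kmol.
N₂ fed = 465.6 × 79/21 = 1751 kmol.
Fuel reacted = 0.981 × 68.7 → ξ = 67.39 kmol.
Outlet (n = n₀ + ν ξ):
  C₃H₆: 68.7 − 1(67.39) = 1.305
  O₂: 465.6 − 4.5(67.39) = 162.3
  N₂: 1751 (inert)
  CO₂: 0 + 3(67.39) = 202.2
  H₂O: 0 + 3(67.39) = 202.2
Dry total = 2117 kmol; y_N₂ (dry) = 1751 / 2117 = 0.8272.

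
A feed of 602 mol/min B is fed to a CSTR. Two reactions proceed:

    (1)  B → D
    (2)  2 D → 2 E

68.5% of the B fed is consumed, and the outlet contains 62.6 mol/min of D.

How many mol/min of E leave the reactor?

Conversion of B: B consumed = 1ξ₁ = 0.685 × 602 → ξ₁ = 412.4 mol/min.
D balance: n_D = 0 + 1ξ₁ − 2ξ₂ = 62.6 → ξ₂ = (1·412.4 − 62.6)/2 = 174.9 mol/min.
Outlet amounts (n = n₀ + Σ ν·ξ):
  B: 602 − 1(412.4) = 189.6
  D: 0 + 1(412.4) − 2(174.9) = 62.6
  E: 0 + 2(174.9) = 349.8

350 mol/min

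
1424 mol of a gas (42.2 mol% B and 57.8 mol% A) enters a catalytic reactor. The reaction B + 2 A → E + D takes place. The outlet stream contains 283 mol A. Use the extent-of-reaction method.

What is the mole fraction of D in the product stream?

0.234

For A: n = n₀ − 2ξ → 283 = 823.1 − 2ξ, giving ξ = 270 mol.
Outlet amounts (n = n₀ + ν ξ):
  B: 600.9 − 1(270) = 330.9
  A: 823.1 − 2(270) = 283
  E: 0 + 1(270) = 270
  D: 0 + 1(270) = 270
Total out = 1154 mol; y_D = 270 / 1154 = 0.234.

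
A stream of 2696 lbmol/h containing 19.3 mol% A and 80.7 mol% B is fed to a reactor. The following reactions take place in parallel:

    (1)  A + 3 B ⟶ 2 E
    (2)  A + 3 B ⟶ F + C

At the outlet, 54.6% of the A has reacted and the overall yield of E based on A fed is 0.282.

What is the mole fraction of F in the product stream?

0.099

Yield of E: 2ξ₁ / 520.3 = 0.282 → ξ₁ = 73.37 lbmol/h.
Conversion of A: 1ξ₁ + 1ξ₂ = 0.546 × 520.3 = 284.1 → ξ₂ = 210.7 lbmol/h.
Outlet amounts (n = n₀ + Σ ν·ξ):
  A: 520.3 − 1(73.37) − 1(210.7) = 236.2
  B: 2176 − 3(73.37) − 3(210.7) = 1323
  E: 0 + 2(73.37) = 146.7
  F: 0 + 1(210.7) = 210.7
  C: 0 + 1(210.7) = 210.7
Total out = 2128 lbmol/h; y_F = 210.7 / 2128 = 0.09904.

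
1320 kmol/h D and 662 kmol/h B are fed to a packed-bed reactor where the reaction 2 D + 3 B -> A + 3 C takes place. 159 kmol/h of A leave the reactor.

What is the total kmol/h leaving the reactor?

For A: n = n₀ + 1ξ → 159 = 0 + 1ξ, giving ξ = 159 kmol/h.
Outlet amounts (n = n₀ + ν ξ):
  D: 1320 − 2(159) = 1002
  B: 662 − 3(159) = 185
  A: 0 + 1(159) = 159
  C: 0 + 3(159) = 477
Total out = 1002 + 185 + 159 + 477 = 1823 kmol/h.

1820 kmol/h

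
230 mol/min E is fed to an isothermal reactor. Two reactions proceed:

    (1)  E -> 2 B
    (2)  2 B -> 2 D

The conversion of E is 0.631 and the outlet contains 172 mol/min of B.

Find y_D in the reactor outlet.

0.315

Conversion of E: E consumed = 1ξ₁ = 0.631 × 230 → ξ₁ = 145.1 mol/min.
B balance: n_B = 0 + 2ξ₁ − 2ξ₂ = 172 → ξ₂ = (2·145.1 − 172)/2 = 59.13 mol/min.
Outlet amounts (n = n₀ + Σ ν·ξ):
  E: 230 − 1(145.1) = 84.87
  B: 0 + 2(145.1) − 2(59.13) = 172
  D: 0 + 2(59.13) = 118.3
Total out = 375.1 mol/min; y_D = 118.3 / 375.1 = 0.3153.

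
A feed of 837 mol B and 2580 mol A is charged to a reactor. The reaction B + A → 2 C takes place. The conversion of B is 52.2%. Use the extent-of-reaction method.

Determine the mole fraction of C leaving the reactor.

B reacted = 0.522 × 837 = 436.9 mol; ν_B = −1, so ξ = 436.9/1 = 436.9 mol.
Outlet amounts (n = n₀ + ν ξ):
  B: 837 − 1(436.9) = 400.1
  A: 2580 − 1(436.9) = 2143
  C: 0 + 2(436.9) = 873.8
Total out = 3417 mol; y_C = 873.8 / 3417 = 0.2557.

0.256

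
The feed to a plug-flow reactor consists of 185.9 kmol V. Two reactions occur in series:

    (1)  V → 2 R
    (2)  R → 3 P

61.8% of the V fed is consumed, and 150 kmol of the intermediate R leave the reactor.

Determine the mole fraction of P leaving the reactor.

0.52

Conversion of V: V consumed = 1ξ₁ = 0.618 × 185.9 → ξ₁ = 114.9 kmol.
R balance: n_R = 0 + 2ξ₁ − 1ξ₂ = 150 → ξ₂ = (2·114.9 − 150)/1 = 79.77 kmol.
Outlet amounts (n = n₀ + Σ ν·ξ):
  V: 185.9 − 1(114.9) = 71.01
  R: 0 + 2(114.9) − 1(79.77) = 150
  P: 0 + 3(79.77) = 239.3
Total out = 460.3 kmol; y_P = 239.3 / 460.3 = 0.5199.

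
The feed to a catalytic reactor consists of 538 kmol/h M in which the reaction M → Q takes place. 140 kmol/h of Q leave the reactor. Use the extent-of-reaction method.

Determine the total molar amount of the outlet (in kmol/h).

For Q: n = n₀ + 1ξ → 140 = 0 + 1ξ, giving ξ = 140 kmol/h.
Outlet amounts (n = n₀ + ν ξ):
  M: 538 − 1(140) = 398
  Q: 0 + 1(140) = 140
Total out = 398 + 140 = 538 kmol/h.

538 kmol/h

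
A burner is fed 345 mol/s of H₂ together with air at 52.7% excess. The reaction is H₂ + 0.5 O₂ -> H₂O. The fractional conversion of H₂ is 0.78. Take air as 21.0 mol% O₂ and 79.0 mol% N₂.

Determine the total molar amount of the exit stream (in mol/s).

Stoichiometric O₂ = 0.5 × 345 = 172.5 mol/s; O₂ fed = 172.5 × 1.527 = 263.4 mol/s.
N₂ fed = 263.4 × 79/21 = 990.9 mol/s.
Fuel reacted = 0.78 × 345 → ξ = 269.1 mol/s.
Outlet (n = n₀ + ν ξ):
  H₂: 345 − 1(269.1) = 75.9
  O₂: 263.4 − 0.5(269.1) = 128.9
  N₂: 990.9 (inert)
  H₂O: 0 + 1(269.1) = 269.1
Total out = 75.9 + 128.9 + 990.9 + 269.1 = 1465 mol/s.

1460 mol/s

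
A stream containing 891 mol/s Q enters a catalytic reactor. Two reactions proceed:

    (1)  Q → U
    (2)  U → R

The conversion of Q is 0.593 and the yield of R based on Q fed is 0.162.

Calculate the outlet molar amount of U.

384 mol/s

Conversion of Q: Q consumed = 1ξ₁ = 0.593 × 891 → ξ₁ = 528.4 mol/s.
Yield of R: 1ξ₂ / 891 = 0.162 → ξ₂ = 144.3 mol/s.
Outlet amounts (n = n₀ + Σ ν·ξ):
  Q: 891 − 1(528.4) = 362.6
  U: 0 + 1(528.4) − 1(144.3) = 384
  R: 0 + 1(144.3) = 144.3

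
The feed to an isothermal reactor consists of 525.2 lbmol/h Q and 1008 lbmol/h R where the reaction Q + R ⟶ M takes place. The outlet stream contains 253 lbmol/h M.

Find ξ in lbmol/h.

ξ = 253 lbmol/h

For M: n = n₀ + 1ξ → 253 = 0 + 1ξ, giving ξ = 253 lbmol/h.
Outlet amounts (n = n₀ + ν ξ):
  Q: 525.2 − 1(253) = 272.2
  R: 1008 − 1(253) = 755
  M: 0 + 1(253) = 253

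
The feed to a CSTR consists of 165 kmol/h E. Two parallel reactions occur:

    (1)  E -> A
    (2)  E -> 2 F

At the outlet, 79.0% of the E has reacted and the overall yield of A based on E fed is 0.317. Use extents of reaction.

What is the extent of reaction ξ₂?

Yield of A: 1ξ₁ / 165 = 0.317 → ξ₁ = 52.3 kmol/h.
Conversion of E: 1ξ₁ + 1ξ₂ = 0.79 × 165 = 130.3 → ξ₂ = 78.04 kmol/h.
Outlet amounts (n = n₀ + Σ ν·ξ):
  E: 165 − 1(52.3) − 1(78.04) = 34.65
  A: 0 + 1(52.3) = 52.3
  F: 0 + 2(78.04) = 156.1

ξ₂ = 78 kmol/h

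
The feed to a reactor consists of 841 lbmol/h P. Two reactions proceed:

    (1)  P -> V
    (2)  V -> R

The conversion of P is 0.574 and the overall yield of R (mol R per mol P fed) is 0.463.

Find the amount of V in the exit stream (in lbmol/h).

93.4 lbmol/h

Conversion of P: P consumed = 1ξ₁ = 0.574 × 841 → ξ₁ = 482.7 lbmol/h.
Yield of R: 1ξ₂ / 841 = 0.463 → ξ₂ = 389.4 lbmol/h.
Outlet amounts (n = n₀ + Σ ν·ξ):
  P: 841 − 1(482.7) = 358.3
  V: 0 + 1(482.7) − 1(389.4) = 93.35
  R: 0 + 1(389.4) = 389.4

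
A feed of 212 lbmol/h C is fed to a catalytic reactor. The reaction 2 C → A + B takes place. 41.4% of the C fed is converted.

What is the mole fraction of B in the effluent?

0.207

C reacted = 0.414 × 212 = 87.77 lbmol/h; ν_C = −2, so ξ = 87.77/2 = 43.88 lbmol/h.
Outlet amounts (n = n₀ + ν ξ):
  C: 212 − 2(43.88) = 124.2
  A: 0 + 1(43.88) = 43.88
  B: 0 + 1(43.88) = 43.88
Total out = 212 lbmol/h; y_B = 43.88 / 212 = 0.207.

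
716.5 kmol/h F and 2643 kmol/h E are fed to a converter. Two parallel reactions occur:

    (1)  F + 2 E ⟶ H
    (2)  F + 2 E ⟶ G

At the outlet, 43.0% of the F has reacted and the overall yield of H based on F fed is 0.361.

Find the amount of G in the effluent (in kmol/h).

49.4 kmol/h

Yield of H: 1ξ₁ / 716.5 = 0.361 → ξ₁ = 258.7 kmol/h.
Conversion of F: 1ξ₁ + 1ξ₂ = 0.43 × 716.5 = 308.1 → ξ₂ = 49.44 kmol/h.
Outlet amounts (n = n₀ + Σ ν·ξ):
  F: 716.5 − 1(258.7) − 1(49.44) = 408.4
  E: 2643 − 2(258.7) − 2(49.44) = 2027
  H: 0 + 1(258.7) = 258.7
  G: 0 + 1(49.44) = 49.44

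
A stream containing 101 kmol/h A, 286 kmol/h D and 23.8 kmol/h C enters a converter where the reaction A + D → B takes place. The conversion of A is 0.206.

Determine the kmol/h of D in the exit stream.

A reacted = 0.206 × 101 = 20.81 kmol/h; ν_A = −1, so ξ = 20.81/1 = 20.81 kmol/h.
Outlet amounts (n = n₀ + ν ξ):
  A: 101 − 1(20.81) = 80.19
  D: 286 − 1(20.81) = 265.2
  B: 0 + 1(20.81) = 20.81
  C: 23.8 (inert)

265 kmol/h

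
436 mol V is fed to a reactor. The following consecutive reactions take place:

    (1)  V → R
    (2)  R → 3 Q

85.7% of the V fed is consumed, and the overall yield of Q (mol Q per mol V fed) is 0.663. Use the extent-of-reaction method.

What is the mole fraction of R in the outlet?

0.441

Conversion of V: V consumed = 1ξ₁ = 0.857 × 436 → ξ₁ = 373.7 mol.
Yield of Q: 3ξ₂ / 436 = 0.663 → ξ₂ = 96.36 mol.
Outlet amounts (n = n₀ + Σ ν·ξ):
  V: 436 − 1(373.7) = 62.35
  R: 0 + 1(373.7) − 1(96.36) = 277.3
  Q: 0 + 3(96.36) = 289.1
Total out = 628.7 mol; y_R = 277.3 / 628.7 = 0.4411.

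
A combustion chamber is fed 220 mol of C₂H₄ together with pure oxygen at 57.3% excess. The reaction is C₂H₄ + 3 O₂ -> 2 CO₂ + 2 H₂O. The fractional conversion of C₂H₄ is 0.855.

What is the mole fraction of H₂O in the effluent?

0.299

Stoichiometric O₂ = 3 × 220 = 660 mol; O₂ fed = 660 × 1.573 = 1038 mol.
Fuel reacted = 0.855 × 220 → ξ = 188.1 mol.
Outlet (n = n₀ + ν ξ):
  C₂H₄: 220 − 1(188.1) = 31.9
  O₂: 1038 − 3(188.1) = 473.9
  CO₂: 0 + 2(188.1) = 376.2
  H₂O: 0 + 2(188.1) = 376.2
Total out = 1258 mol; y_H₂O = 376.2 / 1258 = 0.299.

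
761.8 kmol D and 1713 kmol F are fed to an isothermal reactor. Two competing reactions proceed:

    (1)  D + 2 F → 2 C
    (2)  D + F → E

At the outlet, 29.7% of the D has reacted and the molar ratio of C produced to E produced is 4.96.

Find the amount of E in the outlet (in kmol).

65 kmol

Conversion of D: D consumed = 0.297 × 761.8 = 226.3 kmol = 1ξ₁ + 1ξ₂.
Selectivity: 2ξ₁ / (1ξ₂) = 4.96 → ξ₁ = 2.48 ξ₂.
Substitute: (1·2.48 + 1) ξ₂ = 226.3 → ξ₂ = 65.02 kmol, ξ₁ = 161.2 kmol.
Outlet amounts (n = n₀ + Σ ν·ξ):
  D: 761.8 − 1(161.2) − 1(65.02) = 535.5
  F: 1713 − 2(161.2) − 1(65.02) = 1326
  C: 0 + 2(161.2) = 322.5
  E: 0 + 1(65.02) = 65.02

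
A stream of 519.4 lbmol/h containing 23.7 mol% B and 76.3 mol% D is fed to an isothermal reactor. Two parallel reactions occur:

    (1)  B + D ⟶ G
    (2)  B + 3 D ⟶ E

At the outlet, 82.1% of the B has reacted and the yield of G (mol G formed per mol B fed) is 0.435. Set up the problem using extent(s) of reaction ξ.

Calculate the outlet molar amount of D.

Yield of G: 1ξ₁ / 123.1 = 0.435 → ξ₁ = 53.55 lbmol/h.
Conversion of B: 1ξ₁ + 1ξ₂ = 0.821 × 123.1 = 101.1 → ξ₂ = 47.52 lbmol/h.
Outlet amounts (n = n₀ + Σ ν·ξ):
  B: 123.1 − 1(53.55) − 1(47.52) = 22.03
  D: 396.3 − 1(53.55) − 3(47.52) = 200.2
  G: 0 + 1(53.55) = 53.55
  E: 0 + 1(47.52) = 47.52

200 lbmol/h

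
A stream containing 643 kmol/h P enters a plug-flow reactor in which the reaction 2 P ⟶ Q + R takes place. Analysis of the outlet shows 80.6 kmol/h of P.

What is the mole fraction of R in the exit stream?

0.437

For P: n = n₀ − 2ξ → 80.6 = 643 − 2ξ, giving ξ = 281.2 kmol/h.
Outlet amounts (n = n₀ + ν ξ):
  P: 643 − 2(281.2) = 80.6
  Q: 0 + 1(281.2) = 281.2
  R: 0 + 1(281.2) = 281.2
Total out = 643 kmol/h; y_R = 281.2 / 643 = 0.4373.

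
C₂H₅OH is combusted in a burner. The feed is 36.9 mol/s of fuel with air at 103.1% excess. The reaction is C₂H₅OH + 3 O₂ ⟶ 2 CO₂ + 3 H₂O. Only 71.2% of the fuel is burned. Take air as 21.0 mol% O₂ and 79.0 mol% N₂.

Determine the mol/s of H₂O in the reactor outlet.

78.8 mol/s

Stoichiometric O₂ = 3 × 36.9 = 110.7 mol/s; O₂ fed = 110.7 × 2.031 = 224.8 mol/s.
N₂ fed = 224.8 × 79/21 = 845.8 mol/s.
Fuel reacted = 0.712 × 36.9 → ξ = 26.27 mol/s.
Outlet (n = n₀ + ν ξ):
  C₂H₅OH: 36.9 − 1(26.27) = 10.63
  O₂: 224.8 − 3(26.27) = 146
  N₂: 845.8 (inert)
  CO₂: 0 + 2(26.27) = 52.55
  H₂O: 0 + 3(26.27) = 78.82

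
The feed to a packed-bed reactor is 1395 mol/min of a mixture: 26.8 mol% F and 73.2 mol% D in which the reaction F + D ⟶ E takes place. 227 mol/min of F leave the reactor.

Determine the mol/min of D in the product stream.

874 mol/min

For F: n = n₀ − 1ξ → 227 = 373.9 − 1ξ, giving ξ = 146.9 mol/min.
Outlet amounts (n = n₀ + ν ξ):
  F: 373.9 − 1(146.9) = 227
  D: 1021 − 1(146.9) = 874.3
  E: 0 + 1(146.9) = 146.9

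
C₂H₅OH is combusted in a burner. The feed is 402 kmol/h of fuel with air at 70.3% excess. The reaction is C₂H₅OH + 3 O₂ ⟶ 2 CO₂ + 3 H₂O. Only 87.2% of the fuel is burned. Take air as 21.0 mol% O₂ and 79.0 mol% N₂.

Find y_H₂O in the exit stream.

Stoichiometric O₂ = 3 × 402 = 1206 kmol/h; O₂ fed = 1206 × 1.703 = 2054 kmol/h.
N₂ fed = 2054 × 79/21 = 7726 kmol/h.
Fuel reacted = 0.872 × 402 → ξ = 350.5 kmol/h.
Outlet (n = n₀ + ν ξ):
  C₂H₅OH: 402 − 1(350.5) = 51.46
  O₂: 2054 − 3(350.5) = 1002
  N₂: 7726 (inert)
  CO₂: 0 + 2(350.5) = 701.1
  H₂O: 0 + 3(350.5) = 1052
Total out = 10530 kmol/h; y_H₂O = 1052 / 10530 = 0.09985.

0.0998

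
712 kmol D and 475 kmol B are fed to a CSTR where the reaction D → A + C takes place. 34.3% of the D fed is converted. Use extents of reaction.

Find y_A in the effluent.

D reacted = 0.343 × 712 = 244.2 kmol; ν_D = −1, so ξ = 244.2/1 = 244.2 kmol.
Outlet amounts (n = n₀ + ν ξ):
  D: 712 − 1(244.2) = 467.8
  A: 0 + 1(244.2) = 244.2
  C: 0 + 1(244.2) = 244.2
  B: 475 (inert)
Total out = 1431 kmol; y_A = 244.2 / 1431 = 0.1706.

0.171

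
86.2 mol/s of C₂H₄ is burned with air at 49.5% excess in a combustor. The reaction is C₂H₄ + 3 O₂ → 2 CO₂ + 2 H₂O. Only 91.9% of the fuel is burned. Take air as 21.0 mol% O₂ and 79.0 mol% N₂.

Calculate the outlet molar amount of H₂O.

Stoichiometric O₂ = 3 × 86.2 = 258.6 mol/s; O₂ fed = 258.6 × 1.495 = 386.6 mol/s.
N₂ fed = 386.6 × 79/21 = 1454 mol/s.
Fuel reacted = 0.919 × 86.2 → ξ = 79.22 mol/s.
Outlet (n = n₀ + ν ξ):
  C₂H₄: 86.2 − 1(79.22) = 6.982
  O₂: 386.6 − 3(79.22) = 149
  N₂: 1454 (inert)
  CO₂: 0 + 2(79.22) = 158.4
  H₂O: 0 + 2(79.22) = 158.4

158 mol/s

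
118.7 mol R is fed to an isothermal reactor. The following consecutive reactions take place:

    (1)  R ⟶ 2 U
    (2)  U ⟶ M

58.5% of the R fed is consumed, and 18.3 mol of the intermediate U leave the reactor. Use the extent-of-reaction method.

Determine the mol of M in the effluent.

121 mol

Conversion of R: R consumed = 1ξ₁ = 0.585 × 118.7 → ξ₁ = 69.44 mol.
U balance: n_U = 0 + 2ξ₁ − 1ξ₂ = 18.3 → ξ₂ = (2·69.44 − 18.3)/1 = 120.6 mol.
Outlet amounts (n = n₀ + Σ ν·ξ):
  R: 118.7 − 1(69.44) = 49.26
  U: 0 + 2(69.44) − 1(120.6) = 18.3
  M: 0 + 1(120.6) = 120.6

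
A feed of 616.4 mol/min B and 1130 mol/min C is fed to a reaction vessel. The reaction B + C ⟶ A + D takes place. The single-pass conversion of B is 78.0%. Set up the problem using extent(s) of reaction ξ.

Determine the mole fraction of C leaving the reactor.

0.372

B reacted = 0.78 × 616.4 = 480.8 mol/min; ν_B = −1, so ξ = 480.8/1 = 480.8 mol/min.
Outlet amounts (n = n₀ + ν ξ):
  B: 616.4 − 1(480.8) = 135.6
  C: 1130 − 1(480.8) = 649.2
  A: 0 + 1(480.8) = 480.8
  D: 0 + 1(480.8) = 480.8
Total out = 1746 mol/min; y_C = 649.2 / 1746 = 0.3717.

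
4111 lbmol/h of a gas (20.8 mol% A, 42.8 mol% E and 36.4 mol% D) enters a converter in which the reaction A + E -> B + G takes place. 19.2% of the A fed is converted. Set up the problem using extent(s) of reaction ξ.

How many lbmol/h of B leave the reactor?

164 lbmol/h

A reacted = 0.192 × 855.1 = 164.2 lbmol/h; ν_A = −1, so ξ = 164.2/1 = 164.2 lbmol/h.
Outlet amounts (n = n₀ + ν ξ):
  A: 855.1 − 1(164.2) = 690.9
  E: 1760 − 1(164.2) = 1595
  B: 0 + 1(164.2) = 164.2
  G: 0 + 1(164.2) = 164.2
  D: 1496 (inert)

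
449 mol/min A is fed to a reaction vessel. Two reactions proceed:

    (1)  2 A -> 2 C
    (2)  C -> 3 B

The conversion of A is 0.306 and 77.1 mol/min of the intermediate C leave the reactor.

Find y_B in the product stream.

0.318

Conversion of A: A consumed = 2ξ₁ = 0.306 × 449 → ξ₁ = 68.7 mol/min.
C balance: n_C = 0 + 2ξ₁ − 1ξ₂ = 77.1 → ξ₂ = (2·68.7 − 77.1)/1 = 60.29 mol/min.
Outlet amounts (n = n₀ + Σ ν·ξ):
  A: 449 − 2(68.7) = 311.6
  C: 0 + 2(68.7) − 1(60.29) = 77.1
  B: 0 + 3(60.29) = 180.9
Total out = 569.6 mol/min; y_B = 180.9 / 569.6 = 0.3176.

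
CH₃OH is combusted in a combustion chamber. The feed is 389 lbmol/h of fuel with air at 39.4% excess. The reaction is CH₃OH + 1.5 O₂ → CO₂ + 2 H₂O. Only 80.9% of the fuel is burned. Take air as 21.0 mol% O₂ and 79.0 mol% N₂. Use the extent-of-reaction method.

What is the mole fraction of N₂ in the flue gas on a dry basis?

0.807

Stoichiometric O₂ = 1.5 × 389 = 583.5 lbmol/h; O₂ fed = 583.5 × 1.394 = 813.4 lbmol/h.
N₂ fed = 813.4 × 79/21 = 3060 lbmol/h.
Fuel reacted = 0.809 × 389 → ξ = 314.7 lbmol/h.
Outlet (n = n₀ + ν ξ):
  CH₃OH: 389 − 1(314.7) = 74.3
  O₂: 813.4 − 1.5(314.7) = 341.3
  N₂: 3060 (inert)
  CO₂: 0 + 1(314.7) = 314.7
  H₂O: 0 + 2(314.7) = 629.4
Dry total = 3790 lbmol/h; y_N₂ (dry) = 3060 / 3790 = 0.8073.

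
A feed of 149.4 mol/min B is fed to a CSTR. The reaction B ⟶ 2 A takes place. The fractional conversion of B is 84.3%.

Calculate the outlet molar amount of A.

B reacted = 0.843 × 149.4 = 125.9 mol/min; ν_B = −1, so ξ = 125.9/1 = 125.9 mol/min.
Outlet amounts (n = n₀ + ν ξ):
  B: 149.4 − 1(125.9) = 23.46
  A: 0 + 2(125.9) = 251.9

252 mol/min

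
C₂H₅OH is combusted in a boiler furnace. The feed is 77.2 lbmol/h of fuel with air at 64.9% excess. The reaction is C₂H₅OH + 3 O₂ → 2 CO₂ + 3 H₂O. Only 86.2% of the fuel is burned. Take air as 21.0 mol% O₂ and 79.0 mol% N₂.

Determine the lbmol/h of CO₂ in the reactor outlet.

Stoichiometric O₂ = 3 × 77.2 = 231.6 lbmol/h; O₂ fed = 231.6 × 1.649 = 381.9 lbmol/h.
N₂ fed = 381.9 × 79/21 = 1437 lbmol/h.
Fuel reacted = 0.862 × 77.2 → ξ = 66.55 lbmol/h.
Outlet (n = n₀ + ν ξ):
  C₂H₅OH: 77.2 − 1(66.55) = 10.65
  O₂: 381.9 − 3(66.55) = 182.3
  N₂: 1437 (inert)
  CO₂: 0 + 2(66.55) = 133.1
  H₂O: 0 + 3(66.55) = 199.6

133 lbmol/h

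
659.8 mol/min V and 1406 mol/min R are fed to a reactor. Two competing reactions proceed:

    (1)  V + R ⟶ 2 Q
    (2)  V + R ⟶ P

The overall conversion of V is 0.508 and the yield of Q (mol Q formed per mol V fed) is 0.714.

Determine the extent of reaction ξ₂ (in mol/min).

Yield of Q: 2ξ₁ / 659.8 = 0.714 → ξ₁ = 235.5 mol/min.
Conversion of V: 1ξ₁ + 1ξ₂ = 0.508 × 659.8 = 335.2 → ξ₂ = 99.63 mol/min.
Outlet amounts (n = n₀ + Σ ν·ξ):
  V: 659.8 − 1(235.5) − 1(99.63) = 324.6
  R: 1406 − 1(235.5) − 1(99.63) = 1071
  Q: 0 + 2(235.5) = 471.1
  P: 0 + 1(99.63) = 99.63

ξ₂ = 99.6 mol/min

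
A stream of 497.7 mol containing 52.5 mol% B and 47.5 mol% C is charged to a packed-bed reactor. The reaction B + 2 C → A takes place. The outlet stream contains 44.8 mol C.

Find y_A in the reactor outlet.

0.313

For C: n = n₀ − 2ξ → 44.8 = 236.4 − 2ξ, giving ξ = 95.8 mol.
Outlet amounts (n = n₀ + ν ξ):
  B: 261.3 − 1(95.8) = 165.5
  C: 236.4 − 2(95.8) = 44.8
  A: 0 + 1(95.8) = 95.8
Total out = 306.1 mol; y_A = 95.8 / 306.1 = 0.313.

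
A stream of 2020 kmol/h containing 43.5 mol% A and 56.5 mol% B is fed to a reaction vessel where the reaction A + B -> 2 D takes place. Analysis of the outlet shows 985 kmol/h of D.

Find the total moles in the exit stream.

For D: n = n₀ + 2ξ → 985 = 0 + 2ξ, giving ξ = 492.5 kmol/h.
Outlet amounts (n = n₀ + ν ξ):
  A: 878.7 − 1(492.5) = 386.2
  B: 1141 − 1(492.5) = 648.8
  D: 0 + 2(492.5) = 985
Total out = 386.2 + 648.8 + 985 = 2020 kmol/h.

2020 kmol/h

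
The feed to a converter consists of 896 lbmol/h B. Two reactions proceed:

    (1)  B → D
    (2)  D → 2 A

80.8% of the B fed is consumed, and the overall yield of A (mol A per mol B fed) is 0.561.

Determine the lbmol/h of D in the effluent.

473 lbmol/h

Conversion of B: B consumed = 1ξ₁ = 0.808 × 896 → ξ₁ = 724 lbmol/h.
Yield of A: 2ξ₂ / 896 = 0.561 → ξ₂ = 251.3 lbmol/h.
Outlet amounts (n = n₀ + Σ ν·ξ):
  B: 896 − 1(724) = 172
  D: 0 + 1(724) − 1(251.3) = 472.6
  A: 0 + 2(251.3) = 502.7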